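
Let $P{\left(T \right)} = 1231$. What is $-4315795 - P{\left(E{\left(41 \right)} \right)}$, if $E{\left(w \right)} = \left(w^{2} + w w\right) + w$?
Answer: $-4317026$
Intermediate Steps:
$E{\left(w \right)} = w + 2 w^{2}$ ($E{\left(w \right)} = \left(w^{2} + w^{2}\right) + w = 2 w^{2} + w = w + 2 w^{2}$)
$-4315795 - P{\left(E{\left(41 \right)} \right)} = -4315795 - 1231 = -4317026$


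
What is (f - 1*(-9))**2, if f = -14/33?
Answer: 80089/1089 ≈ 73.544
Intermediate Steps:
f = -14/33 (f = -14*1/33 = -14/33 ≈ -0.42424)
(f - 1*(-9))**2 = (-14/33 - 1*(-9))**2 = (-14/33 + 9)**2 = (283/33)**2 = 80089/1089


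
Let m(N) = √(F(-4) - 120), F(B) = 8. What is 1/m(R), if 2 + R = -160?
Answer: -I*√7/28 ≈ -0.094491*I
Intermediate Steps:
R = -162 (R = -2 - 160 = -162)
m(N) = 4*I*√7 (m(N) = √(8 - 120) = √(-112) = 4*I*√7)
1/m(R) = 1/(4*I*√7) = -I*√7/28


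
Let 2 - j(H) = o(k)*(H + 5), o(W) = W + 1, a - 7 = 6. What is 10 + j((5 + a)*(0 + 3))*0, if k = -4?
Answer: 10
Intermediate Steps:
a = 13 (a = 7 + 6 = 13)
o(W) = 1 + W
j(H) = 17 + 3*H (j(H) = 2 - (1 - 4)*(H + 5) = 2 - (-3)*(5 + H) = 2 - (-15 - 3*H) = 2 + (15 + 3*H) = 17 + 3*H)
10 + j((5 + a)*(0 + 3))*0 = 10 + (17 + 3*((5 + 13)*(0 + 3)))*0 = 10 + (17 + 3*(18*3))*0 = 10 + (17 + 3*54)*0 = 10 + (17 + 162)*0 = 10 + 179*0 = 10 + 0 = 10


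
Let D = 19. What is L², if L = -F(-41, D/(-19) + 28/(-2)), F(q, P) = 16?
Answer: 256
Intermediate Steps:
L = -16 (L = -1*16 = -16)
L² = (-16)² = 256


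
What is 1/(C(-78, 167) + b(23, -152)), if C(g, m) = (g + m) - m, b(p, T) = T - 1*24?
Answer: -1/254 ≈ -0.0039370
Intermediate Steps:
b(p, T) = -24 + T (b(p, T) = T - 24 = -24 + T)
C(g, m) = g
1/(C(-78, 167) + b(23, -152)) = 1/(-78 + (-24 - 152)) = 1/(-78 - 176) = 1/(-254) = -1/254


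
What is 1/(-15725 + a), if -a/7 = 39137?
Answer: -1/289684 ≈ -3.4520e-6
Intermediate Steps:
a = -273959 (a = -7*39137 = -273959)
1/(-15725 + a) = 1/(-15725 - 273959) = 1/(-289684) = -1/289684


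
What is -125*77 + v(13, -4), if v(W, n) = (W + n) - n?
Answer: -9612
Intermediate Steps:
v(W, n) = W
-125*77 + v(13, -4) = -125*77 + 13 = -9625 + 13 = -9612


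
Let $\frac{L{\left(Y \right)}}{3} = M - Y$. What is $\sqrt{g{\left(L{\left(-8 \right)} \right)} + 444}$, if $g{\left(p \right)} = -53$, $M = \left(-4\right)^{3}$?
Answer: $\sqrt{391} \approx 19.774$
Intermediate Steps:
$M = -64$
$L{\left(Y \right)} = -192 - 3 Y$ ($L{\left(Y \right)} = 3 \left(-64 - Y\right) = -192 - 3 Y$)
$\sqrt{g{\left(L{\left(-8 \right)} \right)} + 444} = \sqrt{-53 + 444} = \sqrt{391}$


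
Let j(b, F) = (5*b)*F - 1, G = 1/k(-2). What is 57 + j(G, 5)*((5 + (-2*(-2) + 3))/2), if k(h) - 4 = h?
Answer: 126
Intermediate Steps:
k(h) = 4 + h
G = ½ (G = 1/(4 - 2) = 1/2 = ½ ≈ 0.50000)
j(b, F) = -1 + 5*F*b (j(b, F) = 5*F*b - 1 = -1 + 5*F*b)
57 + j(G, 5)*((5 + (-2*(-2) + 3))/2) = 57 + (-1 + 5*5*(½))*((5 + (-2*(-2) + 3))/2) = 57 + (-1 + 25/2)*((5 + (4 + 3))*(½)) = 57 + 23*((5 + 7)*(½))/2 = 57 + 23*(12*(½))/2 = 57 + (23/2)*6 = 57 + 69 = 126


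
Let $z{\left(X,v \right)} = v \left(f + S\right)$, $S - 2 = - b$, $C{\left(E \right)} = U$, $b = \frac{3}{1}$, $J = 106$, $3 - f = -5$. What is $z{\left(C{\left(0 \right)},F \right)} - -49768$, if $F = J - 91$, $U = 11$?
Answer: $49873$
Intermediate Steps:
$f = 8$ ($f = 3 - -5 = 3 + 5 = 8$)
$b = 3$ ($b = 3 \cdot 1 = 3$)
$C{\left(E \right)} = 11$
$F = 15$ ($F = 106 - 91 = 15$)
$S = -1$ ($S = 2 - 3 = -1$)
$z{\left(X,v \right)} = 7 v$ ($z{\left(X,v \right)} = v \left(8 - 1\right) = v 7 = 7 v$)
$z{\left(C{\left(0 \right)},F \right)} - -49768 = 7 \cdot 15 - -49768 = 105 + 49768 = 49873$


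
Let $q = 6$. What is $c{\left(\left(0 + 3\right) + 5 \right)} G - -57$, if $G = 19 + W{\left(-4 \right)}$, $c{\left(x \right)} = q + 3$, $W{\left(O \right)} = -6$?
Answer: $174$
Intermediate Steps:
$c{\left(x \right)} = 9$ ($c{\left(x \right)} = 6 + 3 = 9$)
$G = 13$ ($G = 19 - 6 = 13$)
$c{\left(\left(0 + 3\right) + 5 \right)} G - -57 = 9 \cdot 13 - -57 = 117 + \left(-1 + 58\right) = 117 + 57 = 174$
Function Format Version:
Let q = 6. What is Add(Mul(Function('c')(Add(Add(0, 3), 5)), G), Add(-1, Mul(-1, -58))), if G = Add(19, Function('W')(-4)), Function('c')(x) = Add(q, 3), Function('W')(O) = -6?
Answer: 174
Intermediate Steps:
Function('c')(x) = 9 (Function('c')(x) = Add(6, 3) = 9)
G = 13 (G = Add(19, -6) = 13)
Add(Mul(Function('c')(Add(Add(0, 3), 5)), G), Add(-1, Mul(-1, -58))) = Add(Mul(9, 13), Add(-1, Mul(-1, -58))) = Add(117, Add(-1, 58)) = Add(117, 57) = 174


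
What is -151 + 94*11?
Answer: 883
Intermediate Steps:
-151 + 94*11 = -151 + 1034 = 883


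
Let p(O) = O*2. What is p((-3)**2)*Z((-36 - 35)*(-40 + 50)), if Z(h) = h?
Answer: -12780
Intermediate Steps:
p(O) = 2*O
p((-3)**2)*Z((-36 - 35)*(-40 + 50)) = (2*(-3)**2)*((-36 - 35)*(-40 + 50)) = (2*9)*(-71*10) = 18*(-710) = -12780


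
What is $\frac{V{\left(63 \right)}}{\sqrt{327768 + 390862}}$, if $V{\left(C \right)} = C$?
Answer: $\frac{63 \sqrt{718630}}{718630} \approx 0.074317$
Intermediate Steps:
$\frac{V{\left(63 \right)}}{\sqrt{327768 + 390862}} = \frac{63}{\sqrt{327768 + 390862}} = \frac{63}{\sqrt{718630}} = 63 \frac{\sqrt{718630}}{718630} = \frac{63 \sqrt{718630}}{718630}$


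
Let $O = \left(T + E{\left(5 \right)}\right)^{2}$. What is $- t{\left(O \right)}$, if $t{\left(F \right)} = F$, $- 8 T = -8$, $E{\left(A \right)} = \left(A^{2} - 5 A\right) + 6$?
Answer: $-49$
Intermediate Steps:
$E{\left(A \right)} = 6 + A^{2} - 5 A$
$T = 1$ ($T = \left(- \frac{1}{8}\right) \left(-8\right) = 1$)
$O = 49$ ($O = \left(1 + \left(6 + 5^{2} - 25\right)\right)^{2} = \left(1 + \left(6 + 25 - 25\right)\right)^{2} = \left(1 + 6\right)^{2} = 7^{2} = 49$)
$- t{\left(O \right)} = \left(-1\right) 49 = -49$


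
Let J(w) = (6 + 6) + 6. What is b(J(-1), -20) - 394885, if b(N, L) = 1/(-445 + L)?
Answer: -183621526/465 ≈ -3.9489e+5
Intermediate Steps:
J(w) = 18 (J(w) = 12 + 6 = 18)
b(J(-1), -20) - 394885 = 1/(-445 - 20) - 394885 = 1/(-465) - 394885 = -1/465 - 394885 = -183621526/465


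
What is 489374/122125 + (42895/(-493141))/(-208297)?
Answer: 50268400179192873/12544654460853625 ≈ 4.0072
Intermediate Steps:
489374/122125 + (42895/(-493141))/(-208297) = 489374*(1/122125) + (42895*(-1/493141))*(-1/208297) = 489374/122125 - 42895/493141*(-1/208297) = 489374/122125 + 42895/102719790877 = 50268400179192873/12544654460853625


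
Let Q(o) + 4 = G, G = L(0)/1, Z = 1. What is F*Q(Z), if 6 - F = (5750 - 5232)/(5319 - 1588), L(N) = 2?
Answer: -6248/533 ≈ -11.722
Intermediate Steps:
G = 2 (G = 2/1 = 2*1 = 2)
Q(o) = -2 (Q(o) = -4 + 2 = -2)
F = 3124/533 (F = 6 - (5750 - 5232)/(5319 - 1588) = 6 - 518/3731 = 6 - 1*74/533 = 6 - 74/533 = 3124/533 ≈ 5.8612)
F*Q(Z) = (3124/533)*(-2) = -6248/533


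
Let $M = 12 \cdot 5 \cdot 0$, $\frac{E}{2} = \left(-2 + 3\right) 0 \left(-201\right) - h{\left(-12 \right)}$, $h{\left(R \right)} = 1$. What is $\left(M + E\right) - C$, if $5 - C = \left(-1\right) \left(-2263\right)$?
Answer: $2256$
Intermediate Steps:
$E = -2$ ($E = 2 \left(\left(-2 + 3\right) 0 \left(-201\right) - 1\right) = 2 \left(1 \cdot 0 \left(-201\right) - 1\right) = 2 \left(0 \left(-201\right) - 1\right) = 2 \left(0 - 1\right) = 2 \left(-1\right) = -2$)
$M = 0$ ($M = 60 \cdot 0 = 0$)
$C = -2258$ ($C = 5 - \left(-1\right) \left(-2263\right) = 5 - 2263 = -2258$)
$\left(M + E\right) - C = \left(0 - 2\right) - -2258 = -2 + 2258 = 2256$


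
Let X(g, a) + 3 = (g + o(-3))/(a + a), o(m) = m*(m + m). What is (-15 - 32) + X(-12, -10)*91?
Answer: -3473/10 ≈ -347.30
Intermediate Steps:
o(m) = 2*m**2 (o(m) = m*(2*m) = 2*m**2)
X(g, a) = -3 + (18 + g)/(2*a) (X(g, a) = -3 + (g + 2*(-3)**2)/(a + a) = -3 + (g + 2*9)/((2*a)) = -3 + (g + 18)*(1/(2*a)) = -3 + (18 + g)*(1/(2*a)) = -3 + (18 + g)/(2*a))
(-15 - 32) + X(-12, -10)*91 = (-15 - 32) + ((1/2)*(18 - 12 - 6*(-10))/(-10))*91 = -47 + ((1/2)*(-1/10)*(18 - 12 + 60))*91 = -47 + ((1/2)*(-1/10)*66)*91 = -47 - 33/10*91 = -47 - 3003/10 = -3473/10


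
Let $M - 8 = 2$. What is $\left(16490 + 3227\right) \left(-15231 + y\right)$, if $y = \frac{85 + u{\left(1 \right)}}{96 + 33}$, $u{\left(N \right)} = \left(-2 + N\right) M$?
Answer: $- \frac{12912821036}{43} \approx -3.003 \cdot 10^{8}$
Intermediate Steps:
$M = 10$ ($M = 8 + 2 = 10$)
$u{\left(N \right)} = -20 + 10 N$ ($u{\left(N \right)} = \left(-2 + N\right) 10 = -20 + 10 N$)
$y = \frac{25}{43}$ ($y = \frac{85 + \left(-20 + 10 \cdot 1\right)}{96 + 33} = \frac{85 + \left(-20 + 10\right)}{129} = \frac{85 - 10}{129} = \frac{1}{129} \cdot 75 = \frac{25}{43} \approx 0.5814$)
$\left(16490 + 3227\right) \left(-15231 + y\right) = \left(16490 + 3227\right) \left(-15231 + \frac{25}{43}\right) = 19717 \left(- \frac{654908}{43}\right) = - \frac{12912821036}{43}$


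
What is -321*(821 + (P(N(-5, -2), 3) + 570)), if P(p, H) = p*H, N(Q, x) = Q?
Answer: -441696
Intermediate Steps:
P(p, H) = H*p
-321*(821 + (P(N(-5, -2), 3) + 570)) = -321*(821 + (3*(-5) + 570)) = -321*(821 + (-15 + 570)) = -321*(821 + 555) = -321*1376 = -441696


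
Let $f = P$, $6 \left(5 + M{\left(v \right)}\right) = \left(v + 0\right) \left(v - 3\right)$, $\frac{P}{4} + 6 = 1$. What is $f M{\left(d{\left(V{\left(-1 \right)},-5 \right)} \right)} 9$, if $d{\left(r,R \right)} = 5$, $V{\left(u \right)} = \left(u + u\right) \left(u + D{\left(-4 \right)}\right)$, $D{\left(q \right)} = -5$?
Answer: $600$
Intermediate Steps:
$P = -20$ ($P = -24 + 4 \cdot 1 = -24 + 4 = -20$)
$V{\left(u \right)} = 2 u \left(-5 + u\right)$ ($V{\left(u \right)} = \left(u + u\right) \left(u - 5\right) = 2 u \left(-5 + u\right)$)
$M{\left(v \right)} = -5 + \frac{v \left(-3 + v\right)}{6}$ ($M{\left(v \right)} = -5 + \frac{\left(v + 0\right) \left(v - 3\right)}{6} = -5 + \frac{v \left(-3 + v\right)}{6}$)
$f = -20$
$f M{\left(d{\left(V{\left(-1 \right)},-5 \right)} \right)} 9 = - 20 \left(-5 - \frac{5}{2} + \frac{5^{2}}{6}\right) 9 = - 20 \left(-5 - \frac{5}{2} + \frac{1}{6} \cdot 25\right) 9 = - 20 \left(-5 - \frac{5}{2} + \frac{25}{6}\right) 9 = \left(-20\right) \left(- \frac{10}{3}\right) 9 = \frac{200}{3} \cdot 9 = 600$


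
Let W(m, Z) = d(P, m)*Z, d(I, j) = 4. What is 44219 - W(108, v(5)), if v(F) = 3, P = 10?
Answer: 44207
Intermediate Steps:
W(m, Z) = 4*Z
44219 - W(108, v(5)) = 44219 - 4*3 = 44219 - 1*12 = 44219 - 12 = 44207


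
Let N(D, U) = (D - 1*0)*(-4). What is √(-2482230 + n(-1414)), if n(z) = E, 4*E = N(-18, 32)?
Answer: 2*I*√620553 ≈ 1575.5*I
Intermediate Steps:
N(D, U) = -4*D (N(D, U) = (D + 0)*(-4) = D*(-4) = -4*D)
E = 18 (E = (-4*(-18))/4 = (¼)*72 = 18)
n(z) = 18
√(-2482230 + n(-1414)) = √(-2482230 + 18) = √(-2482212) = 2*I*√620553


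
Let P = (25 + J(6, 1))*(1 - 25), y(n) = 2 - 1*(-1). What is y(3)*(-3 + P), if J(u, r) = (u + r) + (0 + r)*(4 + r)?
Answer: -2673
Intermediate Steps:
y(n) = 3 (y(n) = 2 + 1 = 3)
J(u, r) = r + u + r*(4 + r) (J(u, r) = (r + u) + r*(4 + r) = r + u + r*(4 + r))
P = -888 (P = (25 + (6 + 1² + 5*1))*(1 - 25) = (25 + (6 + 1 + 5))*(-24) = (25 + 12)*(-24) = 37*(-24) = -888)
y(3)*(-3 + P) = 3*(-3 - 888) = 3*(-891) = -2673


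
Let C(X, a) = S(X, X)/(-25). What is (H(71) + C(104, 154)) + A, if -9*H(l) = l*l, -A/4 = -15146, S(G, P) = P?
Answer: 13504439/225 ≈ 60020.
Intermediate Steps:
A = 60584 (A = -4*(-15146) = 60584)
H(l) = -l²/9 (H(l) = -l*l/9 = -l²/9)
C(X, a) = -X/25 (C(X, a) = X/(-25) = X*(-1/25) = -X/25)
(H(71) + C(104, 154)) + A = (-⅑*71² - 1/25*104) + 60584 = (-⅑*5041 - 104/25) + 60584 = (-5041/9 - 104/25) + 60584 = -126961/225 + 60584 = 13504439/225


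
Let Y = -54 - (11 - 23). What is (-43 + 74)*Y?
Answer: -1302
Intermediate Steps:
Y = -42 (Y = -54 - 1*(-12) = -54 + 12 = -42)
(-43 + 74)*Y = (-43 + 74)*(-42) = 31*(-42) = -1302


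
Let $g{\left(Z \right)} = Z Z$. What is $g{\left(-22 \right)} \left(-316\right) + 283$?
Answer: $-152661$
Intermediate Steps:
$g{\left(Z \right)} = Z^{2}$
$g{\left(-22 \right)} \left(-316\right) + 283 = \left(-22\right)^{2} \left(-316\right) + 283 = 484 \left(-316\right) + 283 = -152944 + 283 = -152661$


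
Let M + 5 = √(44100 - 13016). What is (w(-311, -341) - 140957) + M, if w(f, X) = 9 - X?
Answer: -140612 + 2*√7771 ≈ -1.4044e+5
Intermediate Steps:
M = -5 + 2*√7771 (M = -5 + √(44100 - 13016) = -5 + √31084 = -5 + 2*√7771 ≈ 171.31)
(w(-311, -341) - 140957) + M = ((9 - 1*(-341)) - 140957) + (-5 + 2*√7771) = ((9 + 341) - 140957) + (-5 + 2*√7771) = (350 - 140957) + (-5 + 2*√7771) = -140607 + (-5 + 2*√7771) = -140612 + 2*√7771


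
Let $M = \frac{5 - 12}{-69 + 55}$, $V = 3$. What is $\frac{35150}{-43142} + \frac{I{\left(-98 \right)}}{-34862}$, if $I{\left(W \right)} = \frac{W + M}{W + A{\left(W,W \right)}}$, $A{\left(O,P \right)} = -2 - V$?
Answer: $- \frac{3411360385}{4186856476} \approx -0.81478$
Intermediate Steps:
$A{\left(O,P \right)} = -5$ ($A{\left(O,P \right)} = -2 - 3 = -5$)
$M = \frac{1}{2}$ ($M = - \frac{7}{-14} = \left(-7\right) \left(- \frac{1}{14}\right) = \frac{1}{2} \approx 0.5$)
$I{\left(W \right)} = \frac{\frac{1}{2} + W}{-5 + W}$ ($I{\left(W \right)} = \frac{W + \frac{1}{2}}{W - 5} = \frac{\frac{1}{2} + W}{-5 + W}$)
$\frac{35150}{-43142} + \frac{I{\left(-98 \right)}}{-34862} = \frac{35150}{-43142} + \frac{\frac{1}{-5 - 98} \left(\frac{1}{2} - 98\right)}{-34862} = 35150 \left(- \frac{1}{43142}\right) + \frac{1}{-103} \left(- \frac{195}{2}\right) \left(- \frac{1}{34862}\right) = - \frac{475}{583} + \left(- \frac{1}{103}\right) \left(- \frac{195}{2}\right) \left(- \frac{1}{34862}\right) = - \frac{475}{583} + \frac{195}{206} \left(- \frac{1}{34862}\right) = - \frac{475}{583} - \frac{195}{7181572} = - \frac{3411360385}{4186856476}$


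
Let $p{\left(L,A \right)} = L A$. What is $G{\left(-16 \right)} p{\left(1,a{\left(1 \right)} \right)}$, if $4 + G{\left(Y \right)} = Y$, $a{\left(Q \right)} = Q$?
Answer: $-20$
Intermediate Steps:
$G{\left(Y \right)} = -4 + Y$
$p{\left(L,A \right)} = A L$
$G{\left(-16 \right)} p{\left(1,a{\left(1 \right)} \right)} = \left(-4 - 16\right) 1 \cdot 1 = \left(-20\right) 1 = -20$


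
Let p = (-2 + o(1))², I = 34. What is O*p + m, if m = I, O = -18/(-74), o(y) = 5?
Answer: 1339/37 ≈ 36.189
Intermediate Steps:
O = 9/37 (O = -18*(-1/74) = 9/37 ≈ 0.24324)
m = 34
p = 9 (p = (-2 + 5)² = 3² = 9)
O*p + m = (9/37)*9 + 34 = 81/37 + 34 = 1339/37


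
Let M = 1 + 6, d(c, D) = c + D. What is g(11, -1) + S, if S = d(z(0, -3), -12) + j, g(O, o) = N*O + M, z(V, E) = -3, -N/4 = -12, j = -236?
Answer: 284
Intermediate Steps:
N = 48 (N = -4*(-12) = 48)
d(c, D) = D + c
M = 7
g(O, o) = 7 + 48*O (g(O, o) = 48*O + 7 = 7 + 48*O)
S = -251 (S = (-12 - 3) - 236 = -15 - 236 = -251)
g(11, -1) + S = (7 + 48*11) - 251 = (7 + 528) - 251 = 535 - 251 = 284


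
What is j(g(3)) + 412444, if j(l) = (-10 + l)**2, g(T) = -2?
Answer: 412588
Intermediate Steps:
j(g(3)) + 412444 = (-10 - 2)**2 + 412444 = (-12)**2 + 412444 = 144 + 412444 = 412588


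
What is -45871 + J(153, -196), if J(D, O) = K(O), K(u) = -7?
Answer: -45878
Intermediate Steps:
J(D, O) = -7
-45871 + J(153, -196) = -45871 - 7 = -45878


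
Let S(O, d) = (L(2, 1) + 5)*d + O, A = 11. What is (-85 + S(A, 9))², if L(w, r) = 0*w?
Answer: 841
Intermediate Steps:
L(w, r) = 0
S(O, d) = O + 5*d (S(O, d) = (0 + 5)*d + O = 5*d + O = O + 5*d)
(-85 + S(A, 9))² = (-85 + (11 + 5*9))² = (-85 + (11 + 45))² = (-85 + 56)² = (-29)² = 841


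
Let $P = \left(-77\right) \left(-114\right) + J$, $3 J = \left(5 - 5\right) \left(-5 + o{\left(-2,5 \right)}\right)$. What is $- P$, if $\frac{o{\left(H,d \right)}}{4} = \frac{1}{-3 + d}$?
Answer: $-8778$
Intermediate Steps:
$o{\left(H,d \right)} = \frac{4}{-3 + d}$
$J = 0$ ($J = \frac{\left(5 - 5\right) \left(-5 + \frac{4}{-3 + 5}\right)}{3} = \frac{\left(5 - 5\right) \left(-5 + \frac{4}{2}\right)}{3} = \frac{0 \left(-5 + 4 \cdot \frac{1}{2}\right)}{3} = \frac{0 \left(-5 + 2\right)}{3} = \frac{0 \left(-3\right)}{3} = \frac{1}{3} \cdot 0 = 0$)
$P = 8778$ ($P = \left(-77\right) \left(-114\right) + 0 = 8778 + 0 = 8778$)
$- P = \left(-1\right) 8778 = -8778$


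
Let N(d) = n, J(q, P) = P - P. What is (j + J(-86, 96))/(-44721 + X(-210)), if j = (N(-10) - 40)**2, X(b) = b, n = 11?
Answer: -841/44931 ≈ -0.018718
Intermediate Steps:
J(q, P) = 0
N(d) = 11
j = 841 (j = (11 - 40)**2 = (-29)**2 = 841)
(j + J(-86, 96))/(-44721 + X(-210)) = (841 + 0)/(-44721 - 210) = 841/(-44931) = 841*(-1/44931) = -841/44931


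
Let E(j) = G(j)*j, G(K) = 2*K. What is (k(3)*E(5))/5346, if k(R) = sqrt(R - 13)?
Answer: 25*I*sqrt(10)/2673 ≈ 0.029576*I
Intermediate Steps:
k(R) = sqrt(-13 + R)
E(j) = 2*j**2 (E(j) = (2*j)*j = 2*j**2)
(k(3)*E(5))/5346 = (sqrt(-13 + 3)*(2*5**2))/5346 = (sqrt(-10)*(2*25))*(1/5346) = ((I*sqrt(10))*50)*(1/5346) = (50*I*sqrt(10))*(1/5346) = 25*I*sqrt(10)/2673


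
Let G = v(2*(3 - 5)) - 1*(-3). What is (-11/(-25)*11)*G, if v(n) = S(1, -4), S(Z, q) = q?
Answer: -121/25 ≈ -4.8400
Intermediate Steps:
v(n) = -4
G = -1 (G = -4 - 1*(-3) = -4 + 3 = -1)
(-11/(-25)*11)*G = (-11/(-25)*11)*(-1) = (-11*(-1/25)*11)*(-1) = ((11/25)*11)*(-1) = (121/25)*(-1) = -121/25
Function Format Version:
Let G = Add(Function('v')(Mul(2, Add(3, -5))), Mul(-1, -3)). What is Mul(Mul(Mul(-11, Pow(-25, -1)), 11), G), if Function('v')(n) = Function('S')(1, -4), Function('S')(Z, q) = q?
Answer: Rational(-121, 25) ≈ -4.8400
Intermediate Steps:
Function('v')(n) = -4
G = -1 (G = Add(-4, Mul(-1, -3)) = Add(-4, 3) = -1)
Mul(Mul(Mul(-11, Pow(-25, -1)), 11), G) = Mul(Mul(Mul(-11, Pow(-25, -1)), 11), -1) = Mul(Mul(Mul(-11, Rational(-1, 25)), 11), -1) = Mul(Mul(Rational(11, 25), 11), -1) = Mul(Rational(121, 25), -1) = Rational(-121, 25)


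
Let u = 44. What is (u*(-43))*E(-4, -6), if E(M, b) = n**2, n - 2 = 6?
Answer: -121088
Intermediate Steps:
n = 8 (n = 2 + 6 = 8)
E(M, b) = 64 (E(M, b) = 8**2 = 64)
(u*(-43))*E(-4, -6) = (44*(-43))*64 = -1892*64 = -121088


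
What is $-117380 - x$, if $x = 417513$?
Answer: $-534893$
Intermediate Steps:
$-117380 - x = -117380 - 417513 = -534893$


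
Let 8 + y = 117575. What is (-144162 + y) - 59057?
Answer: -85652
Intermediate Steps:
y = 117567 (y = -8 + 117575 = 117567)
(-144162 + y) - 59057 = (-144162 + 117567) - 59057 = -26595 - 59057 = -85652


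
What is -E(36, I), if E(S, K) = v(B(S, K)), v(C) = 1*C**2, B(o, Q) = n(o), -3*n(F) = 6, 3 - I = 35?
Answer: -4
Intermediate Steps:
I = -32 (I = 3 - 1*35 = 3 - 35 = -32)
n(F) = -2 (n(F) = -1/3*6 = -2)
B(o, Q) = -2
v(C) = C**2
E(S, K) = 4 (E(S, K) = (-2)**2 = 4)
-E(36, I) = -1*4 = -4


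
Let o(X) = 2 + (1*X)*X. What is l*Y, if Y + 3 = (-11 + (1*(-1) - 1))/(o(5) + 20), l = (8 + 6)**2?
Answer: -30184/47 ≈ -642.21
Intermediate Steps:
l = 196 (l = 14**2 = 196)
o(X) = 2 + X**2 (o(X) = 2 + X*X = 2 + X**2)
Y = -154/47 (Y = -3 + (-11 + (1*(-1) - 1))/((2 + 5**2) + 20) = -3 + (-11 + (-1 - 1))/((2 + 25) + 20) = -3 + (-11 - 2)/(27 + 20) = -3 - 13/47 = -154/47 ≈ -3.2766)
l*Y = 196*(-154/47) = -30184/47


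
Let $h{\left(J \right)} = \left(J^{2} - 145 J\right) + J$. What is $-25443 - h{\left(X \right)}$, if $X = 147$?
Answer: $-25884$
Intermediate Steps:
$h{\left(J \right)} = J^{2} - 144 J$
$-25443 - h{\left(X \right)} = -25443 - 147 \left(-144 + 147\right) = -25443 - 147 \cdot 3 = -25443 - 441 = -25884$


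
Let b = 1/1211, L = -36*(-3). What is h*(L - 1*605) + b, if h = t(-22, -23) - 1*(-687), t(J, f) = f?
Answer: -399639687/1211 ≈ -3.3001e+5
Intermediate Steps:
L = 108
b = 1/1211 ≈ 0.00082576
h = 664 (h = -23 - 1*(-687) = -23 + 687 = 664)
h*(L - 1*605) + b = 664*(108 - 1*605) + 1/1211 = 664*(108 - 605) + 1/1211 = 664*(-497) + 1/1211 = -330008 + 1/1211 = -399639687/1211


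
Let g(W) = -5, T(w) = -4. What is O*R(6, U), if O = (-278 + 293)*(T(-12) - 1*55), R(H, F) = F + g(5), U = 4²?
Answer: -9735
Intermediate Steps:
U = 16
R(H, F) = -5 + F (R(H, F) = F - 5 = -5 + F)
O = -885 (O = (-278 + 293)*(-4 - 1*55) = 15*(-4 - 55) = 15*(-59) = -885)
O*R(6, U) = -885*(-5 + 16) = -885*11 = -9735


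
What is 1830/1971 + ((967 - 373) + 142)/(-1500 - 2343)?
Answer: 68914/93513 ≈ 0.73695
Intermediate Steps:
1830/1971 + ((967 - 373) + 142)/(-1500 - 2343) = 1830*(1/1971) + (594 + 142)/(-3843) = 610/657 + 736*(-1/3843) = 610/657 - 736/3843 = 68914/93513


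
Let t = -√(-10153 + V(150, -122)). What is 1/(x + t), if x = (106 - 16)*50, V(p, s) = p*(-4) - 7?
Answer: 225/1013038 + I*√2690/10130380 ≈ 0.0002221 + 5.1198e-6*I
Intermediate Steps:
V(p, s) = -7 - 4*p (V(p, s) = -4*p - 7 = -7 - 4*p)
x = 4500 (x = 90*50 = 4500)
t = -2*I*√2690 (t = -√(-10153 + (-7 - 4*150)) = -√(-10153 + (-7 - 600)) = -√(-10153 - 607) = -√(-10760) = -2*I*√2690 ≈ -103.73*I)
1/(x + t) = 1/(4500 - 2*I*√2690)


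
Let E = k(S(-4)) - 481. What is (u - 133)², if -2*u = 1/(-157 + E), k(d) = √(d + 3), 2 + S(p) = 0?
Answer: 28710252481/1623076 ≈ 17689.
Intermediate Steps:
S(p) = -2 (S(p) = -2 + 0 = -2)
k(d) = √(3 + d)
E = -480 (E = √(3 - 2) - 481 = √1 - 481 = 1 - 481 = -480)
u = 1/1274 (u = -1/(2*(-157 - 480)) = -½/(-637) = -½*(-1/637) = 1/1274 ≈ 0.00078493)
(u - 133)² = (1/1274 - 133)² = (-169441/1274)² = 28710252481/1623076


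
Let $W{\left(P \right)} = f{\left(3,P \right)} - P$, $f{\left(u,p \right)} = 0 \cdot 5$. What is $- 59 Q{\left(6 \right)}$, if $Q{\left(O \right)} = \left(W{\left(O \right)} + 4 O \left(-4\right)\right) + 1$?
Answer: $5959$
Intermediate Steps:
$f{\left(u,p \right)} = 0$
$W{\left(P \right)} = - P$ ($W{\left(P \right)} = 0 - P = - P$)
$Q{\left(O \right)} = 1 - 17 O$ ($Q{\left(O \right)} = \left(- O + 4 O \left(-4\right)\right) + 1 = \left(- O + 4 \left(- 4 O\right)\right) + 1 = \left(- O - 16 O\right) + 1 = - 17 O + 1 = 1 - 17 O$)
$- 59 Q{\left(6 \right)} = - 59 \left(1 - 102\right) = \left(-59\right) \left(-101\right) = 5959$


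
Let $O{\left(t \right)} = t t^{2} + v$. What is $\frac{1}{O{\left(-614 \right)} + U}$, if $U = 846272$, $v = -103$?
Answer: $- \frac{1}{230629375} \approx -4.336 \cdot 10^{-9}$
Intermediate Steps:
$O{\left(t \right)} = -103 + t^{3}$ ($O{\left(t \right)} = t t^{2} - 103 = t^{3} - 103 = -103 + t^{3}$)
$\frac{1}{O{\left(-614 \right)} + U} = \frac{1}{\left(-103 + \left(-614\right)^{3}\right) + 846272} = \frac{1}{\left(-103 - 231475544\right) + 846272} = \frac{1}{-231475647 + 846272} = \frac{1}{-230629375} = - \frac{1}{230629375}$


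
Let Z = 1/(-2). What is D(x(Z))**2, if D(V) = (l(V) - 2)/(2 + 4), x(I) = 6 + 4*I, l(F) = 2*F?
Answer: 1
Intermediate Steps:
Z = -1/2 ≈ -0.50000
D(V) = -1/3 + V/3 (D(V) = (2*V - 2)/(2 + 4) = (-2 + 2*V)/6 = (-2 + 2*V)*(1/6) = -1/3 + V/3)
D(x(Z))**2 = (-1/3 + (6 + 4*(-1/2))/3)**2 = (-1/3 + (6 - 2)/3)**2 = (-1/3 + (1/3)*4)**2 = (-1/3 + 4/3)**2 = 1**2 = 1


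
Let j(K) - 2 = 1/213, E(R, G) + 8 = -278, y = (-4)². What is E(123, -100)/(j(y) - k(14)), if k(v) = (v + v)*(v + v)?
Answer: 60918/166565 ≈ 0.36573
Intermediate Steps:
y = 16
E(R, G) = -286 (E(R, G) = -8 - 278 = -286)
k(v) = 4*v² (k(v) = (2*v)*(2*v) = 4*v²)
j(K) = 427/213 (j(K) = 2 + 1/213 = 427/213)
E(123, -100)/(j(y) - k(14)) = -286/(427/213 - 4*14²) = -286/(427/213 - 4*196) = -286/(427/213 - 1*784) = -286/(427/213 - 784) = -286/(-166565/213) = -286*(-213/166565) = 60918/166565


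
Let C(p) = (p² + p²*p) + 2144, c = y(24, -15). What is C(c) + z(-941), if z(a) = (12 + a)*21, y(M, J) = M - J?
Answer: 43475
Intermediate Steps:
c = 39 (c = 24 - 1*(-15) = 24 + 15 = 39)
C(p) = 2144 + p² + p³ (C(p) = (p² + p³) + 2144 = 2144 + p² + p³)
z(a) = 252 + 21*a
C(c) + z(-941) = (2144 + 39² + 39³) + (252 + 21*(-941)) = (2144 + 1521 + 59319) + (252 - 19761) = 62984 - 19509 = 43475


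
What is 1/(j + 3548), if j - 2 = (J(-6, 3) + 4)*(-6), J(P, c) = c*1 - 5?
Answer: 1/3538 ≈ 0.00028265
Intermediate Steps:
J(P, c) = -5 + c (J(P, c) = c - 5 = -5 + c)
j = -10 (j = 2 + ((-5 + 3) + 4)*(-6) = 2 + (-2 + 4)*(-6) = 2 + 2*(-6) = 2 - 12 = -10)
1/(j + 3548) = 1/(-10 + 3548) = 1/3538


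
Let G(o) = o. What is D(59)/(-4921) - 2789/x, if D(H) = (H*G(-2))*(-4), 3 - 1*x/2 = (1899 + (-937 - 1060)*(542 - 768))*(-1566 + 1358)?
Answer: -89004577293/927805054582 ≈ -0.095930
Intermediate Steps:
x = 188539942 (x = 6 - 2*(1899 + (-937 - 1060)*(542 - 768))*(-1566 + 1358) = 6 - 2*(1899 - 1997*(-226))*(-208) = 6 - 2*(1899 + 451322)*(-208) = 6 - 906442*(-208) = 6 - 2*(-94269968) = 6 + 188539936 = 188539942)
D(H) = 8*H (D(H) = (H*(-2))*(-4) = -2*H*(-4) = 8*H)
D(59)/(-4921) - 2789/x = (8*59)/(-4921) - 2789/188539942 = 472*(-1/4921) - 2789*1/188539942 = -472/4921 - 2789/188539942 = -89004577293/927805054582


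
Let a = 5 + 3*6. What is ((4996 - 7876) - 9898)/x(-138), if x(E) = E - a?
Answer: 12778/161 ≈ 79.366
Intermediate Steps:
a = 23 (a = 5 + 18 = 23)
x(E) = -23 + E (x(E) = E - 1*23 = E - 23 = -23 + E)
((4996 - 7876) - 9898)/x(-138) = ((4996 - 7876) - 9898)/(-23 - 138) = (-2880 - 9898)/(-161) = -12778*(-1/161) = 12778/161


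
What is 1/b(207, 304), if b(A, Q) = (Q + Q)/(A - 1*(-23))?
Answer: 115/304 ≈ 0.37829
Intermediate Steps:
b(A, Q) = 2*Q/(23 + A) (b(A, Q) = (2*Q)/(A + 23) = (2*Q)/(23 + A) = 2*Q/(23 + A))
1/b(207, 304) = 1/(2*304/(23 + 207)) = 1/(2*304/230) = 1/(2*304*(1/230)) = 1/(304/115) = 115/304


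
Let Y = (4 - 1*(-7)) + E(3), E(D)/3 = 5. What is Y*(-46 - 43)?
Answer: -2314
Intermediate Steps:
E(D) = 15 (E(D) = 3*5 = 15)
Y = 26 (Y = (4 - 1*(-7)) + 15 = (4 + 7) + 15 = 11 + 15 = 26)
Y*(-46 - 43) = 26*(-46 - 43) = 26*(-89) = -2314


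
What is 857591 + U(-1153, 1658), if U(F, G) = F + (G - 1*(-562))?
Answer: 858658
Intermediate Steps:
U(F, G) = 562 + F + G (U(F, G) = F + (G + 562) = F + (562 + G) = 562 + F + G)
857591 + U(-1153, 1658) = 857591 + (562 - 1153 + 1658) = 857591 + 1067 = 858658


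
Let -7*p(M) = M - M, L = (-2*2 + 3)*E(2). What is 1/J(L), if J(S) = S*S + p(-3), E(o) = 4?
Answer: 1/16 ≈ 0.062500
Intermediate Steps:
L = -4 (L = (-2*2 + 3)*4 = (-4 + 3)*4 = -1*4 = -4)
p(M) = 0 (p(M) = -(M - M)/7 = -⅐*0 = 0)
J(S) = S² (J(S) = S*S + 0 = S² + 0 = S²)
1/J(L) = 1/((-4)²) = 1/16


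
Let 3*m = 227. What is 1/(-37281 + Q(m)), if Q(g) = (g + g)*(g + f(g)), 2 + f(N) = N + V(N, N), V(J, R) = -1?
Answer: -9/133499 ≈ -6.7416e-5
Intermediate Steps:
m = 227/3 (m = (⅓)*227 = 227/3 ≈ 75.667)
f(N) = -3 + N (f(N) = -2 + (N - 1) = -2 + (-1 + N) = -3 + N)
Q(g) = 2*g*(-3 + 2*g) (Q(g) = (g + g)*(g + (-3 + g)) = (2*g)*(-3 + 2*g) = 2*g*(-3 + 2*g))
1/(-37281 + Q(m)) = 1/(-37281 + 2*(227/3)*(-3 + 2*(227/3))) = 1/(-37281 + 2*(227/3)*(-3 + 454/3)) = 1/(-37281 + 2*(227/3)*(445/3)) = 1/(-37281 + 202030/9) = 1/(-133499/9) = -9/133499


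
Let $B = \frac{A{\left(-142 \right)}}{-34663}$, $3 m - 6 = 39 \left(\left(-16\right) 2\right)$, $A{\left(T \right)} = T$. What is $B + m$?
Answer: $- \frac{14350340}{34663} \approx -414.0$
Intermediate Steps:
$m = -414$ ($m = 2 + \frac{39 \left(\left(-16\right) 2\right)}{3} = 2 + \frac{39 \left(-32\right)}{3} = 2 + \frac{1}{3} \left(-1248\right) = 2 - 416 = -414$)
$B = \frac{142}{34663}$ ($B = - \frac{142}{-34663} = \left(-142\right) \left(- \frac{1}{34663}\right) = \frac{142}{34663} \approx 0.0040966$)
$B + m = \frac{142}{34663} - 414 = - \frac{14350340}{34663}$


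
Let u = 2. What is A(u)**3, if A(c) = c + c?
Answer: 64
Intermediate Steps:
A(c) = 2*c
A(u)**3 = (2*2)**3 = 4**3 = 64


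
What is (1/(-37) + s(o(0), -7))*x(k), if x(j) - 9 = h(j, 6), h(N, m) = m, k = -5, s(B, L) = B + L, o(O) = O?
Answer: -3900/37 ≈ -105.41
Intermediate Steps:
x(j) = 15 (x(j) = 9 + 6 = 15)
(1/(-37) + s(o(0), -7))*x(k) = (1/(-37) + (0 - 7))*15 = (-1/37 - 7)*15 = -260/37*15 = -3900/37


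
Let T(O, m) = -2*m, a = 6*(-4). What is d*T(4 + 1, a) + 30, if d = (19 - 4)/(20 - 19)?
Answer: 750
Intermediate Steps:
d = 15 (d = 15/1 = 15*1 = 15)
a = -24
d*T(4 + 1, a) + 30 = 15*(-2*(-24)) + 30 = 15*48 + 30 = 720 + 30 = 750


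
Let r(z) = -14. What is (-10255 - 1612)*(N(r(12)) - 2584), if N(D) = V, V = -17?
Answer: 30866067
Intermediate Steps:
N(D) = -17
(-10255 - 1612)*(N(r(12)) - 2584) = (-10255 - 1612)*(-17 - 2584) = -11867*(-2601) = 30866067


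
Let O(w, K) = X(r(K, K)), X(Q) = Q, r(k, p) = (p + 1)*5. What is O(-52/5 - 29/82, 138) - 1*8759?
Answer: -8064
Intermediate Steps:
r(k, p) = 5 + 5*p (r(k, p) = (1 + p)*5 = 5 + 5*p)
O(w, K) = 5 + 5*K
O(-52/5 - 29/82, 138) - 1*8759 = (5 + 5*138) - 1*8759 = (5 + 690) - 8759 = 695 - 8759 = -8064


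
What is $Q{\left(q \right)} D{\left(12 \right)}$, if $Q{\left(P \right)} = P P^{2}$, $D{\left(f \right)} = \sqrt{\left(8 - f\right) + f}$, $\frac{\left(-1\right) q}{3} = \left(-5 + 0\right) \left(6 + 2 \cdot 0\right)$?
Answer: $1458000 \sqrt{2} \approx 2.0619 \cdot 10^{6}$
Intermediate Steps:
$q = 90$ ($q = - 3 \left(-5 + 0\right) \left(6 + 2 \cdot 0\right) = - 3 \left(- 5 \left(6 + 0\right)\right) = - 3 \left(\left(-5\right) 6\right) = \left(-3\right) \left(-30\right) = 90$)
$D{\left(f \right)} = 2 \sqrt{2}$ ($D{\left(f \right)} = \sqrt{8} = 2 \sqrt{2}$)
$Q{\left(P \right)} = P^{3}$
$Q{\left(q \right)} D{\left(12 \right)} = 90^{3} \cdot 2 \sqrt{2} = 729000 \cdot 2 \sqrt{2} = 1458000 \sqrt{2}$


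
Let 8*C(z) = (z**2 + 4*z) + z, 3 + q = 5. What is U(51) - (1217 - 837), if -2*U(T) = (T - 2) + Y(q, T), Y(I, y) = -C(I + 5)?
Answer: -1597/4 ≈ -399.25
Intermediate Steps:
q = 2 (q = -3 + 5 = 2)
C(z) = z**2/8 + 5*z/8 (C(z) = ((z**2 + 4*z) + z)/8 = (z**2 + 5*z)/8 = z**2/8 + 5*z/8)
Y(I, y) = -(5 + I)*(10 + I)/8 (Y(I, y) = -(I + 5)*(5 + (I + 5))/8 = -(5 + I)*(5 + (5 + I))/8 = -(5 + I)*(10 + I)/8)
U(T) = 25/4 - T/2 (U(T) = -((T - 2) - (5 + 2)*(10 + 2)/8)/2 = -((-2 + T) - 1/8*7*12)/2 = -((-2 + T) - 21/2)/2 = -(-25/2 + T)/2 = 25/4 - T/2)
U(51) - (1217 - 837) = (25/4 - 1/2*51) - (1217 - 837) = (25/4 - 51/2) - 1*380 = -77/4 - 380 = -1597/4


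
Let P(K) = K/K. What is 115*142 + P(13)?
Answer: 16331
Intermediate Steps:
P(K) = 1
115*142 + P(13) = 115*142 + 1 = 16330 + 1 = 16331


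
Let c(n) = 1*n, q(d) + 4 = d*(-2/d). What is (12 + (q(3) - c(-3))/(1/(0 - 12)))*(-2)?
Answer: -96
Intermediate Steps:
q(d) = -6 (q(d) = -4 + d*(-2/d) = -4 - 2 = -6)
c(n) = n
(12 + (q(3) - c(-3))/(1/(0 - 12)))*(-2) = (12 + (-6 - 1*(-3))/(1/(0 - 12)))*(-2) = (12 + (-6 + 3)/(1/(-12)))*(-2) = (12 - 3/(-1/12))*(-2) = (12 - 3*(-12))*(-2) = (12 + 36)*(-2) = 48*(-2) = -96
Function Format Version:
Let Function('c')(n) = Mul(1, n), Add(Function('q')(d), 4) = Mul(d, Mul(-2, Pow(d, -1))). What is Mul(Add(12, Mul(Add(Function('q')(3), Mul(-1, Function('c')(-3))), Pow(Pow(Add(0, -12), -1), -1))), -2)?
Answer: -96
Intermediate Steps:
Function('q')(d) = -6 (Function('q')(d) = Add(-4, Mul(d, Mul(-2, Pow(d, -1)))) = Add(-4, -2) = -6)
Function('c')(n) = n
Mul(Add(12, Mul(Add(Function('q')(3), Mul(-1, Function('c')(-3))), Pow(Pow(Add(0, -12), -1), -1))), -2) = Mul(Add(12, Mul(Add(-6, Mul(-1, -3)), Pow(Pow(Add(0, -12), -1), -1))), -2) = Mul(Add(12, Mul(Add(-6, 3), Pow(Pow(-12, -1), -1))), -2) = Mul(Add(12, Mul(-3, Pow(Rational(-1, 12), -1))), -2) = Mul(Add(12, Mul(-3, -12)), -2) = Mul(Add(12, 36), -2) = Mul(48, -2) = -96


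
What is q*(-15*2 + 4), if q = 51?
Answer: -1326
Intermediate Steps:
q*(-15*2 + 4) = 51*(-15*2 + 4) = 51*(-30 + 4) = 51*(-26) = -1326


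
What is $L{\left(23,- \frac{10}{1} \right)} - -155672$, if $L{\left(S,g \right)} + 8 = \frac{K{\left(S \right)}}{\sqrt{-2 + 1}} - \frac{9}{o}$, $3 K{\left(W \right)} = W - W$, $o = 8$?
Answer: $\frac{1245303}{8} \approx 1.5566 \cdot 10^{5}$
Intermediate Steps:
$K{\left(W \right)} = 0$ ($K{\left(W \right)} = \frac{W - W}{3} = \frac{1}{3} \cdot 0 = 0$)
$L{\left(S,g \right)} = - \frac{73}{8}$ ($L{\left(S,g \right)} = -8 + \left(\frac{0}{\sqrt{-2 + 1}} - \frac{9}{8}\right) = -8 - \left(\frac{9}{8} + \frac{0}{\sqrt{-1}}\right) = -8 - \left(\frac{9}{8} + \frac{0}{i}\right) = -8 - \left(\frac{9}{8} + 0 \left(- i\right)\right) = -8 + \left(0 - \frac{9}{8}\right) = -8 - \frac{9}{8} = - \frac{73}{8}$)
$L{\left(23,- \frac{10}{1} \right)} - -155672 = - \frac{73}{8} - -155672 = - \frac{73}{8} + 155672 = \frac{1245303}{8}$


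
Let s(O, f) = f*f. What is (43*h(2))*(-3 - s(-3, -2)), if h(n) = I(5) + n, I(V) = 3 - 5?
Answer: 0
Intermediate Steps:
I(V) = -2
s(O, f) = f²
h(n) = -2 + n
(43*h(2))*(-3 - s(-3, -2)) = (43*(-2 + 2))*(-3 - 1*(-2)²) = (43*0)*(-3 - 1*4) = 0*(-3 - 4) = 0*(-7) = 0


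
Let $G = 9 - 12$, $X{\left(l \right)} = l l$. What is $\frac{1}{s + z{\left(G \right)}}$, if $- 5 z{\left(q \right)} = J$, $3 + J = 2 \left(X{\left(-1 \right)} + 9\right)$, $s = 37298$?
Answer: $\frac{5}{186473} \approx 2.6814 \cdot 10^{-5}$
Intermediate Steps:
$X{\left(l \right)} = l^{2}$
$G = -3$ ($G = 9 - 12 = -3$)
$J = 17$ ($J = -3 + 2 \left(\left(-1\right)^{2} + 9\right) = -3 + 2 \left(1 + 9\right) = -3 + 2 \cdot 10 = -3 + 20 = 17$)
$z{\left(q \right)} = - \frac{17}{5}$ ($z{\left(q \right)} = \left(- \frac{1}{5}\right) 17 = - \frac{17}{5}$)
$\frac{1}{s + z{\left(G \right)}} = \frac{1}{37298 - \frac{17}{5}} = \frac{1}{\frac{186473}{5}} = \frac{5}{186473}$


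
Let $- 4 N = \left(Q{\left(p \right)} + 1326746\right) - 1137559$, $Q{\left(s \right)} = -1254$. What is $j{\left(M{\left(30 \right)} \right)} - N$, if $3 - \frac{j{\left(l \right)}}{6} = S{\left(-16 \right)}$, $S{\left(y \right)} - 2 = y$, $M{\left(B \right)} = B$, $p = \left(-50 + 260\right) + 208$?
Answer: $\frac{188341}{4} \approx 47085.0$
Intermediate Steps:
$p = 418$ ($p = 210 + 208 = 418$)
$S{\left(y \right)} = 2 + y$
$j{\left(l \right)} = 102$ ($j{\left(l \right)} = 18 - 6 \left(2 - 16\right) = 18 - -84 = 18 + 84 = 102$)
$N = - \frac{187933}{4}$ ($N = - \frac{\left(-1254 + 1326746\right) - 1137559}{4} = - \frac{1325492 - 1137559}{4} = \left(- \frac{1}{4}\right) 187933 = - \frac{187933}{4} \approx -46983.0$)
$j{\left(M{\left(30 \right)} \right)} - N = 102 - - \frac{187933}{4} = 102 + \frac{187933}{4} = \frac{188341}{4}$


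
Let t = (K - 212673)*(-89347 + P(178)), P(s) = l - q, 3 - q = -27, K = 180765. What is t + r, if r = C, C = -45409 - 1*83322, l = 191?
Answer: 2845618157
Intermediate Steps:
q = 30 (q = 3 - 1*(-27) = 3 + 27 = 30)
P(s) = 161 (P(s) = 191 - 1*30 = 191 - 30 = 161)
t = 2845746888 (t = (180765 - 212673)*(-89347 + 161) = -31908*(-89186) = 2845746888)
C = -128731 (C = -45409 - 83322 = -128731)
r = -128731
t + r = 2845746888 - 128731 = 2845618157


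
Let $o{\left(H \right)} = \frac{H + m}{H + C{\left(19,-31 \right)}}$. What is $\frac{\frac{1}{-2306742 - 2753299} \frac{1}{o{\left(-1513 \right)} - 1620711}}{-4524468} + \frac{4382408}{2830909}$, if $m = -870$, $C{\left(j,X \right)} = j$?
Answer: $\frac{1760398654182315934547697341}{1137166688658976028713266334} \approx 1.5481$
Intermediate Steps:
$o{\left(H \right)} = \frac{-870 + H}{19 + H}$ ($o{\left(H \right)} = \frac{H - 870}{H + 19} = \frac{-870 + H}{19 + H}$)
$\frac{\frac{1}{-2306742 - 2753299} \frac{1}{o{\left(-1513 \right)} - 1620711}}{-4524468} + \frac{4382408}{2830909} = \frac{\frac{1}{-2306742 - 2753299} \frac{1}{\frac{-870 - 1513}{19 - 1513} - 1620711}}{-4524468} + \frac{4382408}{2830909} = \frac{1}{\left(-5060041\right) \left(\frac{1}{-1494} \left(-2383\right) - 1620711\right)} \left(- \frac{1}{4524468}\right) + 4382408 \cdot \frac{1}{2830909} = - \frac{1}{5060041 \left(\left(- \frac{1}{1494}\right) \left(-2383\right) - 1620711\right)} \left(- \frac{1}{4524468}\right) + \frac{4382408}{2830909} = - \frac{1}{5060041 \left(\frac{2383}{1494} - 1620711\right)} \left(- \frac{1}{4524468}\right) + \frac{4382408}{2830909} = - \frac{1}{5060041 \left(- \frac{2421339851}{1494}\right)} \left(- \frac{1}{4524468}\right) + \frac{4382408}{2830909} = \left(- \frac{1}{5060041}\right) \left(- \frac{1494}{2421339851}\right) \left(- \frac{1}{4524468}\right) + \frac{4382408}{2830909} = \frac{1494}{12252078920993891} \left(- \frac{1}{4524468}\right) + \frac{4382408}{2830909} = - \frac{249}{9239023168585231337498} + \frac{4382408}{2830909} = \frac{1760398654182315934547697341}{1137166688658976028713266334}$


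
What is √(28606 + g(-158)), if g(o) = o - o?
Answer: √28606 ≈ 169.13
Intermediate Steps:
g(o) = 0
√(28606 + g(-158)) = √(28606 + 0) = √28606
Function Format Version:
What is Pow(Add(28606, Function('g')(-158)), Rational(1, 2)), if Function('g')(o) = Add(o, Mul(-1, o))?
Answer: Pow(28606, Rational(1, 2)) ≈ 169.13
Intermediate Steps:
Function('g')(o) = 0
Pow(Add(28606, Function('g')(-158)), Rational(1, 2)) = Pow(Add(28606, 0), Rational(1, 2)) = Pow(28606, Rational(1, 2))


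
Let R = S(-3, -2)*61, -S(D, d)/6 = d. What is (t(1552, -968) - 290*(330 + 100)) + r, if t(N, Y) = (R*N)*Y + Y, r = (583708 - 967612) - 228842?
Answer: -1100448366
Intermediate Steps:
S(D, d) = -6*d
r = -612746 (r = -383904 - 228842 = -612746)
R = 732 (R = -6*(-2)*61 = 12*61 = 732)
t(N, Y) = Y + 732*N*Y (t(N, Y) = (732*N)*Y + Y = 732*N*Y + Y = Y + 732*N*Y)
(t(1552, -968) - 290*(330 + 100)) + r = (-968*(1 + 732*1552) - 290*(330 + 100)) - 612746 = (-968*(1 + 1136064) - 290*430) - 612746 = (-968*1136065 - 124700) - 612746 = (-1099710920 - 124700) - 612746 = -1099835620 - 612746 = -1100448366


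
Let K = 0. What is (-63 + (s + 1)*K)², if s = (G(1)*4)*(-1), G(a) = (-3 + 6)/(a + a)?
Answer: 3969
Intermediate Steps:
G(a) = 3/(2*a) (G(a) = 3/((2*a)) = 3*(1/(2*a)) = 3/(2*a))
s = -6 (s = (((3/2)/1)*4)*(-1) = (((3/2)*1)*4)*(-1) = ((3/2)*4)*(-1) = 6*(-1) = -6)
(-63 + (s + 1)*K)² = (-63 + (-6 + 1)*0)² = (-63 - 5*0)² = (-63 + 0)² = (-63)² = 3969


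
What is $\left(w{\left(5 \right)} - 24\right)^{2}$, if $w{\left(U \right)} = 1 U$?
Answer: $361$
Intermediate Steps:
$w{\left(U \right)} = U$
$\left(w{\left(5 \right)} - 24\right)^{2} = \left(5 - 24\right)^{2} = \left(-19\right)^{2} = 361$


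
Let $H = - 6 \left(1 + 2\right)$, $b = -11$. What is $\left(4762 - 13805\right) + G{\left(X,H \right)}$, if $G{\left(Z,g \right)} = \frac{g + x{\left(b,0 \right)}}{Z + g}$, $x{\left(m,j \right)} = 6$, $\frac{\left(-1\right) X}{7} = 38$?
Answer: $- \frac{642050}{71} \approx -9043.0$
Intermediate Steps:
$X = -266$ ($X = \left(-7\right) 38 = -266$)
$H = -18$ ($H = \left(-6\right) 3 = -18$)
$G{\left(Z,g \right)} = \frac{6 + g}{Z + g}$ ($G{\left(Z,g \right)} = \frac{g + 6}{Z + g} = \frac{6 + g}{Z + g}$)
$\left(4762 - 13805\right) + G{\left(X,H \right)} = \left(4762 - 13805\right) + \frac{6 - 18}{-266 - 18} = -9043 + \frac{1}{-284} \left(-12\right) = -9043 - - \frac{3}{71} = -9043 + \frac{3}{71} = - \frac{642050}{71}$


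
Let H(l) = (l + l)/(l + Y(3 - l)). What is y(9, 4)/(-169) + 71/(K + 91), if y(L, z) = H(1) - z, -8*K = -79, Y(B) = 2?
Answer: 32894/45461 ≈ 0.72357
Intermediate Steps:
K = 79/8 (K = -1/8*(-79) = 79/8 ≈ 9.8750)
H(l) = 2*l/(2 + l) (H(l) = (l + l)/(l + 2) = (2*l)/(2 + l) = 2*l/(2 + l))
y(L, z) = 2/3 - z (y(L, z) = 2*1/(2 + 1) - z = 2*1/3 - z = 2*1*(1/3) - z = 2/3 - z)
y(9, 4)/(-169) + 71/(K + 91) = (2/3 - 1*4)/(-169) + 71/(79/8 + 91) = (2/3 - 4)*(-1/169) + 71/(807/8) = -10/3*(-1/169) + 71*(8/807) = 10/507 + 568/807 = 32894/45461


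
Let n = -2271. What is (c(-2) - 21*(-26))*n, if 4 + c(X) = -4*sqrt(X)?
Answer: -1230882 + 9084*I*sqrt(2) ≈ -1.2309e+6 + 12847.0*I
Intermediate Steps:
c(X) = -4 - 4*sqrt(X)
(c(-2) - 21*(-26))*n = ((-4 - 4*I*sqrt(2)) - 21*(-26))*(-2271) = ((-4 - 4*I*sqrt(2)) + 546)*(-2271) = (542 - 4*I*sqrt(2))*(-2271) = -1230882 + 9084*I*sqrt(2)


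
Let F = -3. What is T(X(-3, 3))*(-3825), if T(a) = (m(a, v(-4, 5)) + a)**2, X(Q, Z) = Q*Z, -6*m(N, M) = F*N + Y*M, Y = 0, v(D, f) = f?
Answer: -2788425/4 ≈ -6.9711e+5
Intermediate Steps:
m(N, M) = N/2 (m(N, M) = -(-3*N + 0*M)/6 = -(-3*N + 0)/6 = -(-1)*N/2 = N/2)
T(a) = 9*a**2/4 (T(a) = (a/2 + a)**2 = (3*a/2)**2 = 9*a**2/4)
T(X(-3, 3))*(-3825) = (9*(-3*3)**2/4)*(-3825) = ((9/4)*(-9)**2)*(-3825) = ((9/4)*81)*(-3825) = (729/4)*(-3825) = -2788425/4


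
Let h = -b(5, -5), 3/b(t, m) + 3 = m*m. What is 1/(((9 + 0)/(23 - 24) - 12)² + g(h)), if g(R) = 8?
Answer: 1/449 ≈ 0.0022272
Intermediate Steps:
b(t, m) = 3/(-3 + m²) (b(t, m) = 3/(-3 + m*m) = 3/(-3 + m²))
h = -3/22 (h = -3/(-3 + (-5)²) = -3/(-3 + 25) = -3/22 ≈ -0.13636)
1/(((9 + 0)/(23 - 24) - 12)² + g(h)) = 1/(((9 + 0)/(23 - 24) - 12)² + 8) = 1/((9/(-1) - 12)² + 8) = 1/((9*(-1) - 12)² + 8) = 1/((-9 - 12)² + 8) = 1/((-21)² + 8) = 1/(441 + 8) = 1/449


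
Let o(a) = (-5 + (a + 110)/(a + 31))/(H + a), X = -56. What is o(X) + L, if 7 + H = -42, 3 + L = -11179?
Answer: -29352571/2625 ≈ -11182.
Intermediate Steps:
L = -11182 (L = -3 - 11179 = -11182)
H = -49 (H = -7 - 42 = -49)
o(a) = (-5 + (110 + a)/(31 + a))/(-49 + a) (o(a) = (-5 + (a + 110)/(a + 31))/(-49 + a) = (-5 + (110 + a)/(31 + a))/(-49 + a))
o(X) + L = (45 + 4*(-56))/(1519 - 1*(-56)² + 18*(-56)) - 11182 = (45 - 224)/(1519 - 1*3136 - 1008) - 11182 = -179/(1519 - 3136 - 1008) - 11182 = -179/(-2625) - 11182 = -1/2625*(-179) - 11182 = 179/2625 - 11182 = -29352571/2625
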